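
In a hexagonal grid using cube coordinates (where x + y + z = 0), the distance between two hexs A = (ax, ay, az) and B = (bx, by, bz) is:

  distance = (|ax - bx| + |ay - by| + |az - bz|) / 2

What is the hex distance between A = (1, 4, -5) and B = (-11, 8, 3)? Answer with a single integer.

|ax - bx| = |1 - (-11)| = 12
|ay - by| = |4 - 8| = 4
|az - bz| = |-5 - 3| = 8
distance = (12 + 4 + 8) / 2 = 24 / 2 = 12

Answer: 12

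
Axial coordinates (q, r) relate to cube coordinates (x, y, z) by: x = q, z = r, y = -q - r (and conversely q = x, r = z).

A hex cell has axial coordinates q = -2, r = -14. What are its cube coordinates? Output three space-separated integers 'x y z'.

Answer: -2 16 -14

Derivation:
x = q = -2
z = r = -14
y = -x - z = -(-2) - (-14) = 16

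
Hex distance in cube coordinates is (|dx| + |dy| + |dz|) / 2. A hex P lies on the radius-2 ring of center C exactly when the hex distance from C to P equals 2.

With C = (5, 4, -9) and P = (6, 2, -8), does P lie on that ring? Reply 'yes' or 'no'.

Answer: yes

Derivation:
|px - cx| = |6 - 5| = 1
|py - cy| = |2 - 4| = 2
|pz - cz| = |-8 - (-9)| = 1
distance = (1+2+1)/2 = 4/2 = 2
radius = 2; distance == radius -> yes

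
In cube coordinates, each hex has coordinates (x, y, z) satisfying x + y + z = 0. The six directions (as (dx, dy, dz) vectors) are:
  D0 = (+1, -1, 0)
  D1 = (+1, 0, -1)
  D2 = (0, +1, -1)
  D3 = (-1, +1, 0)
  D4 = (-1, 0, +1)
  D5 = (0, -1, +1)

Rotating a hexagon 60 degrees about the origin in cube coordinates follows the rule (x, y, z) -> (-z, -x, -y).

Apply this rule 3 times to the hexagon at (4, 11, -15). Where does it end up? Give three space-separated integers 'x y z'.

Answer: -4 -11 15

Derivation:
Start: (4, 11, -15)
Step 1: (4, 11, -15) -> (-(-15), -(4), -(11)) = (15, -4, -11)
Step 2: (15, -4, -11) -> (-(-11), -(15), -(-4)) = (11, -15, 4)
Step 3: (11, -15, 4) -> (-(4), -(11), -(-15)) = (-4, -11, 15)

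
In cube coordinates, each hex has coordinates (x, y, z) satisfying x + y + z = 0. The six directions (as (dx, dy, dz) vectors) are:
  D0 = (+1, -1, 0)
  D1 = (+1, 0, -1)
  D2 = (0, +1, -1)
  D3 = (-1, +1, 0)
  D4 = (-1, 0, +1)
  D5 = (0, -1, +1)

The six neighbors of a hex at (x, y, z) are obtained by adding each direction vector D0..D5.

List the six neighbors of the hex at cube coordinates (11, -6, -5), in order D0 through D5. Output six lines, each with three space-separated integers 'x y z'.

Answer: 12 -7 -5
12 -6 -6
11 -5 -6
10 -5 -5
10 -6 -4
11 -7 -4

Derivation:
Center: (11, -6, -5). Add each direction:
  D0: (11, -6, -5) + (1, -1, 0) = (12, -7, -5)
  D1: (11, -6, -5) + (1, 0, -1) = (12, -6, -6)
  D2: (11, -6, -5) + (0, 1, -1) = (11, -5, -6)
  D3: (11, -6, -5) + (-1, 1, 0) = (10, -5, -5)
  D4: (11, -6, -5) + (-1, 0, 1) = (10, -6, -4)
  D5: (11, -6, -5) + (0, -1, 1) = (11, -7, -4)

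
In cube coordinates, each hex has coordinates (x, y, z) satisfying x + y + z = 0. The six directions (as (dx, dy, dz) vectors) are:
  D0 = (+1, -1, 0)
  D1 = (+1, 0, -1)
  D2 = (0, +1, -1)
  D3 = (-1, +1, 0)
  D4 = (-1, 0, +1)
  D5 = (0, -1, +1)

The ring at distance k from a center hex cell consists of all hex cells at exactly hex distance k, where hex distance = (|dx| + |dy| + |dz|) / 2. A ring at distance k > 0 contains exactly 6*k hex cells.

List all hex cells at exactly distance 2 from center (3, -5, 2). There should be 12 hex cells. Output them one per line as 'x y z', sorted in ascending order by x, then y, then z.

Answer: 1 -5 4
1 -4 3
1 -3 2
2 -6 4
2 -3 1
3 -7 4
3 -3 0
4 -7 3
4 -4 0
5 -7 2
5 -6 1
5 -5 0

Derivation:
Walk ring at distance 2 from (3, -5, 2):
Start at center + D4*2 = (1, -5, 4)
  hex 0: (1, -5, 4)
  hex 1: (2, -6, 4)
  hex 2: (3, -7, 4)
  hex 3: (4, -7, 3)
  hex 4: (5, -7, 2)
  hex 5: (5, -6, 1)
  hex 6: (5, -5, 0)
  hex 7: (4, -4, 0)
  hex 8: (3, -3, 0)
  hex 9: (2, -3, 1)
  hex 10: (1, -3, 2)
  hex 11: (1, -4, 3)
Sorted: 12 hexes.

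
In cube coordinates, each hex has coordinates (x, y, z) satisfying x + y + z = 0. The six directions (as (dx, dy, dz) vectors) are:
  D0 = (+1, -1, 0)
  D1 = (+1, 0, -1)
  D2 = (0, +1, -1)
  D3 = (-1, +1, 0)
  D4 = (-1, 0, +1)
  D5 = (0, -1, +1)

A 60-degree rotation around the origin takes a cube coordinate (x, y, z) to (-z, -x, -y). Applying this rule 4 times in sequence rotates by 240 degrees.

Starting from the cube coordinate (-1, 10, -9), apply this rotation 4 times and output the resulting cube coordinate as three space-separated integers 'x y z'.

Start: (-1, 10, -9)
Step 1: (-1, 10, -9) -> (-(-9), -(-1), -(10)) = (9, 1, -10)
Step 2: (9, 1, -10) -> (-(-10), -(9), -(1)) = (10, -9, -1)
Step 3: (10, -9, -1) -> (-(-1), -(10), -(-9)) = (1, -10, 9)
Step 4: (1, -10, 9) -> (-(9), -(1), -(-10)) = (-9, -1, 10)

Answer: -9 -1 10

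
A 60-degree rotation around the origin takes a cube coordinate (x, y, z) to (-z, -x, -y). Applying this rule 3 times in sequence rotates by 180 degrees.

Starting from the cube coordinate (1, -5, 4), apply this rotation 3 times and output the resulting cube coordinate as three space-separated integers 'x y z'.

Start: (1, -5, 4)
Step 1: (1, -5, 4) -> (-(4), -(1), -(-5)) = (-4, -1, 5)
Step 2: (-4, -1, 5) -> (-(5), -(-4), -(-1)) = (-5, 4, 1)
Step 3: (-5, 4, 1) -> (-(1), -(-5), -(4)) = (-1, 5, -4)

Answer: -1 5 -4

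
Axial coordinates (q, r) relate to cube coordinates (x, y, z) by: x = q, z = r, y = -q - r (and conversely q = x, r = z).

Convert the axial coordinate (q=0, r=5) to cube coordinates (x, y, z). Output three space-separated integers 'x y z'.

x = q = 0
z = r = 5
y = -x - z = -(0) - (5) = -5

Answer: 0 -5 5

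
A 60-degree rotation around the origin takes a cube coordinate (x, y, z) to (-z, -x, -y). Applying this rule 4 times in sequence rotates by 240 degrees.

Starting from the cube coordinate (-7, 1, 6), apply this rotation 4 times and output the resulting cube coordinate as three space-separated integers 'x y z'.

Start: (-7, 1, 6)
Step 1: (-7, 1, 6) -> (-(6), -(-7), -(1)) = (-6, 7, -1)
Step 2: (-6, 7, -1) -> (-(-1), -(-6), -(7)) = (1, 6, -7)
Step 3: (1, 6, -7) -> (-(-7), -(1), -(6)) = (7, -1, -6)
Step 4: (7, -1, -6) -> (-(-6), -(7), -(-1)) = (6, -7, 1)

Answer: 6 -7 1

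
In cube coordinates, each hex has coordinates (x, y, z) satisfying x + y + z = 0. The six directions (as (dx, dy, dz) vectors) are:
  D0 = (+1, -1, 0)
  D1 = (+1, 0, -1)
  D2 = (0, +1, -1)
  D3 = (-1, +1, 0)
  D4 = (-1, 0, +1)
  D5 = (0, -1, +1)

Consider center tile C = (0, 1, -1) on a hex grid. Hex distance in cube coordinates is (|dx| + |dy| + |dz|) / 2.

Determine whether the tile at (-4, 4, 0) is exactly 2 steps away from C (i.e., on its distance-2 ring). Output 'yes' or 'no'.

|px - cx| = |-4 - 0| = 4
|py - cy| = |4 - 1| = 3
|pz - cz| = |0 - (-1)| = 1
distance = (4+3+1)/2 = 8/2 = 4
radius = 2; distance != radius -> no

Answer: no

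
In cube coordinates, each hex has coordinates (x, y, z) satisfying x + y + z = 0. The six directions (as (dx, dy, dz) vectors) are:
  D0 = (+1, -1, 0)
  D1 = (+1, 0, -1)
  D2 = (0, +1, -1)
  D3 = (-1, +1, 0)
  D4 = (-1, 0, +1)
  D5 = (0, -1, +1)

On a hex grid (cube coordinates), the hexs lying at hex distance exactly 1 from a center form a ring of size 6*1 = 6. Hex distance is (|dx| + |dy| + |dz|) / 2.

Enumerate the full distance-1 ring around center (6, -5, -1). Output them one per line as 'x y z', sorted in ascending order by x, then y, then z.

Walk ring at distance 1 from (6, -5, -1):
Start at center + D4*1 = (5, -5, 0)
  hex 0: (5, -5, 0)
  hex 1: (6, -6, 0)
  hex 2: (7, -6, -1)
  hex 3: (7, -5, -2)
  hex 4: (6, -4, -2)
  hex 5: (5, -4, -1)
Sorted: 6 hexes.

Answer: 5 -5 0
5 -4 -1
6 -6 0
6 -4 -2
7 -6 -1
7 -5 -2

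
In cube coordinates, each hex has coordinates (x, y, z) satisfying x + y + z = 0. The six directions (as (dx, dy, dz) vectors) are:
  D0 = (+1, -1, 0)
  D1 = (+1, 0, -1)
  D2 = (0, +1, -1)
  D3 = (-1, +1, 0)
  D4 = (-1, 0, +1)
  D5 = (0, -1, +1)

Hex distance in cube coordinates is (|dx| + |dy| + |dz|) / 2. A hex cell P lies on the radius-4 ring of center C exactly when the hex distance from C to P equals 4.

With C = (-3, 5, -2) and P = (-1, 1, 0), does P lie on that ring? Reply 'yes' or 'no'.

Answer: yes

Derivation:
|px - cx| = |-1 - (-3)| = 2
|py - cy| = |1 - 5| = 4
|pz - cz| = |0 - (-2)| = 2
distance = (2+4+2)/2 = 8/2 = 4
radius = 4; distance == radius -> yes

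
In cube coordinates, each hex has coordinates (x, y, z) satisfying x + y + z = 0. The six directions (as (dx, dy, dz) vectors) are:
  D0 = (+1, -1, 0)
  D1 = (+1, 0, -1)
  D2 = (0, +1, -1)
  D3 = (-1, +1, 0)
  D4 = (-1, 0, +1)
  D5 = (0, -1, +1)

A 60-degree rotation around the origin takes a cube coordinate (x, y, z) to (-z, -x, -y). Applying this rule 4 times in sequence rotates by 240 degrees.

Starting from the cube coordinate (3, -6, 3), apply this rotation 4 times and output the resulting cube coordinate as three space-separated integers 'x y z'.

Start: (3, -6, 3)
Step 1: (3, -6, 3) -> (-(3), -(3), -(-6)) = (-3, -3, 6)
Step 2: (-3, -3, 6) -> (-(6), -(-3), -(-3)) = (-6, 3, 3)
Step 3: (-6, 3, 3) -> (-(3), -(-6), -(3)) = (-3, 6, -3)
Step 4: (-3, 6, -3) -> (-(-3), -(-3), -(6)) = (3, 3, -6)

Answer: 3 3 -6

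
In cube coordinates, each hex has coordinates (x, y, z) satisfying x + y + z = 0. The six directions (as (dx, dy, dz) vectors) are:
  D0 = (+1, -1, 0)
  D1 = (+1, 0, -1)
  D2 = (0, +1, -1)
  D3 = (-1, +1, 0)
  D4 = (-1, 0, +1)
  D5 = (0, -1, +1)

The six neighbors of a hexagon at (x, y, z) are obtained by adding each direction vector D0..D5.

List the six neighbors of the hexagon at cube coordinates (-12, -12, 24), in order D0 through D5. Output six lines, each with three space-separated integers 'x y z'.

Center: (-12, -12, 24). Add each direction:
  D0: (-12, -12, 24) + (1, -1, 0) = (-11, -13, 24)
  D1: (-12, -12, 24) + (1, 0, -1) = (-11, -12, 23)
  D2: (-12, -12, 24) + (0, 1, -1) = (-12, -11, 23)
  D3: (-12, -12, 24) + (-1, 1, 0) = (-13, -11, 24)
  D4: (-12, -12, 24) + (-1, 0, 1) = (-13, -12, 25)
  D5: (-12, -12, 24) + (0, -1, 1) = (-12, -13, 25)

Answer: -11 -13 24
-11 -12 23
-12 -11 23
-13 -11 24
-13 -12 25
-12 -13 25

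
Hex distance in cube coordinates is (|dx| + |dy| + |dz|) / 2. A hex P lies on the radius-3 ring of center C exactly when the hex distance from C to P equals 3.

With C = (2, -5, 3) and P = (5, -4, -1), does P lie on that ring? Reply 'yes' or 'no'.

Answer: no

Derivation:
|px - cx| = |5 - 2| = 3
|py - cy| = |-4 - (-5)| = 1
|pz - cz| = |-1 - 3| = 4
distance = (3+1+4)/2 = 8/2 = 4
radius = 3; distance != radius -> no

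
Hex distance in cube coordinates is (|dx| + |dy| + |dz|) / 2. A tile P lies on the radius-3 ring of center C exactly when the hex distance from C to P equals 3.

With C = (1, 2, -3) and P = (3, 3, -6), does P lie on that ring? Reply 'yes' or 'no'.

Answer: yes

Derivation:
|px - cx| = |3 - 1| = 2
|py - cy| = |3 - 2| = 1
|pz - cz| = |-6 - (-3)| = 3
distance = (2+1+3)/2 = 6/2 = 3
radius = 3; distance == radius -> yes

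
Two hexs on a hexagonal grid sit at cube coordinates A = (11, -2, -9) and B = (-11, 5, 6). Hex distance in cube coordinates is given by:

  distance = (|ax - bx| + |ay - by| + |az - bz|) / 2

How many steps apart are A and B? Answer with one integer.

|ax - bx| = |11 - (-11)| = 22
|ay - by| = |-2 - 5| = 7
|az - bz| = |-9 - 6| = 15
distance = (22 + 7 + 15) / 2 = 44 / 2 = 22

Answer: 22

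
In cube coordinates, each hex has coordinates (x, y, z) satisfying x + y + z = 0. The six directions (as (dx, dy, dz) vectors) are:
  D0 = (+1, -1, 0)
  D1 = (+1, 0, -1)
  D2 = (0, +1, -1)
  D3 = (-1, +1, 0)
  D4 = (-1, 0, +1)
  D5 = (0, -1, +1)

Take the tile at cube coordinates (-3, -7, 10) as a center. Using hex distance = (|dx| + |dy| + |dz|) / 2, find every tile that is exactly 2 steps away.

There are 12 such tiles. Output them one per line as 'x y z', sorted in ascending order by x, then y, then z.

Walk ring at distance 2 from (-3, -7, 10):
Start at center + D4*2 = (-5, -7, 12)
  hex 0: (-5, -7, 12)
  hex 1: (-4, -8, 12)
  hex 2: (-3, -9, 12)
  hex 3: (-2, -9, 11)
  hex 4: (-1, -9, 10)
  hex 5: (-1, -8, 9)
  hex 6: (-1, -7, 8)
  hex 7: (-2, -6, 8)
  hex 8: (-3, -5, 8)
  hex 9: (-4, -5, 9)
  hex 10: (-5, -5, 10)
  hex 11: (-5, -6, 11)
Sorted: 12 hexes.

Answer: -5 -7 12
-5 -6 11
-5 -5 10
-4 -8 12
-4 -5 9
-3 -9 12
-3 -5 8
-2 -9 11
-2 -6 8
-1 -9 10
-1 -8 9
-1 -7 8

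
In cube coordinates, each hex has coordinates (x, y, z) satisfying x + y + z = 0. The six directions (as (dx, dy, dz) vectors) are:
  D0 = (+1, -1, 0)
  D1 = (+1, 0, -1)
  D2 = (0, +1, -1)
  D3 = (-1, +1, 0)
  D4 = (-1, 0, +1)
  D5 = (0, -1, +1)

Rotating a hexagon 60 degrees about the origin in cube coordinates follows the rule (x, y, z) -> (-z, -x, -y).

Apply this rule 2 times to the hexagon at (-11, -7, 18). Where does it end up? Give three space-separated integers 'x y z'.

Answer: -7 18 -11

Derivation:
Start: (-11, -7, 18)
Step 1: (-11, -7, 18) -> (-(18), -(-11), -(-7)) = (-18, 11, 7)
Step 2: (-18, 11, 7) -> (-(7), -(-18), -(11)) = (-7, 18, -11)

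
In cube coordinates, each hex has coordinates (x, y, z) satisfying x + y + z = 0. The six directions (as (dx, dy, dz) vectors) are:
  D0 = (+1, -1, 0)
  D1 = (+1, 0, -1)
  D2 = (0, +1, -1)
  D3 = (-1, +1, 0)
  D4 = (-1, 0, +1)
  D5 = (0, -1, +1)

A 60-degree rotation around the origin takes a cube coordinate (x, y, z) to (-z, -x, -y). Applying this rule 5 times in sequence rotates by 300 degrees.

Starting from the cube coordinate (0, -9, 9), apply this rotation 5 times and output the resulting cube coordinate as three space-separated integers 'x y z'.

Start: (0, -9, 9)
Step 1: (0, -9, 9) -> (-(9), -(0), -(-9)) = (-9, 0, 9)
Step 2: (-9, 0, 9) -> (-(9), -(-9), -(0)) = (-9, 9, 0)
Step 3: (-9, 9, 0) -> (-(0), -(-9), -(9)) = (0, 9, -9)
Step 4: (0, 9, -9) -> (-(-9), -(0), -(9)) = (9, 0, -9)
Step 5: (9, 0, -9) -> (-(-9), -(9), -(0)) = (9, -9, 0)

Answer: 9 -9 0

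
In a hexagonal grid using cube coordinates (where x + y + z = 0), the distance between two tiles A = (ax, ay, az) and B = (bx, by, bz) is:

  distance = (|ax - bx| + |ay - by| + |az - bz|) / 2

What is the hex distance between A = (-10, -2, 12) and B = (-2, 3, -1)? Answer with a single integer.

|ax - bx| = |-10 - (-2)| = 8
|ay - by| = |-2 - 3| = 5
|az - bz| = |12 - (-1)| = 13
distance = (8 + 5 + 13) / 2 = 26 / 2 = 13

Answer: 13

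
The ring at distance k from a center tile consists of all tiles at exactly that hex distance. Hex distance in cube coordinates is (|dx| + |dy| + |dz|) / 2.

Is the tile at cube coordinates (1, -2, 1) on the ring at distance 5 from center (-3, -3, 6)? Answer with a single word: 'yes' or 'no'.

Answer: yes

Derivation:
|px - cx| = |1 - (-3)| = 4
|py - cy| = |-2 - (-3)| = 1
|pz - cz| = |1 - 6| = 5
distance = (4+1+5)/2 = 10/2 = 5
radius = 5; distance == radius -> yes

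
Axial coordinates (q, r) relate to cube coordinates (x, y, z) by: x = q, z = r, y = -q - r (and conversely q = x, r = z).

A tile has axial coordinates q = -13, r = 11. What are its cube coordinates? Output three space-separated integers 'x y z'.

Answer: -13 2 11

Derivation:
x = q = -13
z = r = 11
y = -x - z = -(-13) - (11) = 2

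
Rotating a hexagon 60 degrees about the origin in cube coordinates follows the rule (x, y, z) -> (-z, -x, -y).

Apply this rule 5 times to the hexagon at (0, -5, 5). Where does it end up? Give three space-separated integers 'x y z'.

Start: (0, -5, 5)
Step 1: (0, -5, 5) -> (-(5), -(0), -(-5)) = (-5, 0, 5)
Step 2: (-5, 0, 5) -> (-(5), -(-5), -(0)) = (-5, 5, 0)
Step 3: (-5, 5, 0) -> (-(0), -(-5), -(5)) = (0, 5, -5)
Step 4: (0, 5, -5) -> (-(-5), -(0), -(5)) = (5, 0, -5)
Step 5: (5, 0, -5) -> (-(-5), -(5), -(0)) = (5, -5, 0)

Answer: 5 -5 0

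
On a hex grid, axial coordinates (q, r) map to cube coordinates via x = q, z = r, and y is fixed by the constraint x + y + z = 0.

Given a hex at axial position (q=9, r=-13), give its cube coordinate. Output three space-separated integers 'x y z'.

Answer: 9 4 -13

Derivation:
x = q = 9
z = r = -13
y = -x - z = -(9) - (-13) = 4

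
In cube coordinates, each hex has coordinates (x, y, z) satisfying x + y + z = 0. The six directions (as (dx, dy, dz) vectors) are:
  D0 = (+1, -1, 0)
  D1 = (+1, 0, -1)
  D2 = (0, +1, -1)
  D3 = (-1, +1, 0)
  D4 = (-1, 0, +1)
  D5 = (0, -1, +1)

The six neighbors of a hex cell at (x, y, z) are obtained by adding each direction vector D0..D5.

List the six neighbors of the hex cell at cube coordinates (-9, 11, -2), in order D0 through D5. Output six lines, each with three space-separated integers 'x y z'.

Center: (-9, 11, -2). Add each direction:
  D0: (-9, 11, -2) + (1, -1, 0) = (-8, 10, -2)
  D1: (-9, 11, -2) + (1, 0, -1) = (-8, 11, -3)
  D2: (-9, 11, -2) + (0, 1, -1) = (-9, 12, -3)
  D3: (-9, 11, -2) + (-1, 1, 0) = (-10, 12, -2)
  D4: (-9, 11, -2) + (-1, 0, 1) = (-10, 11, -1)
  D5: (-9, 11, -2) + (0, -1, 1) = (-9, 10, -1)

Answer: -8 10 -2
-8 11 -3
-9 12 -3
-10 12 -2
-10 11 -1
-9 10 -1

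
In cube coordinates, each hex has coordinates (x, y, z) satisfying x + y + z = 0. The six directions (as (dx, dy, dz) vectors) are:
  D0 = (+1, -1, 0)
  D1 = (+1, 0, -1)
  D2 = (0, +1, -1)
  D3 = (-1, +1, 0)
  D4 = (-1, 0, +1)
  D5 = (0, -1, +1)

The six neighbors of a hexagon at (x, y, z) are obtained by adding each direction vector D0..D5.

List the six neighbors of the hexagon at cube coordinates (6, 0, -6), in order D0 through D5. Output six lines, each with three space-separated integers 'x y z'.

Answer: 7 -1 -6
7 0 -7
6 1 -7
5 1 -6
5 0 -5
6 -1 -5

Derivation:
Center: (6, 0, -6). Add each direction:
  D0: (6, 0, -6) + (1, -1, 0) = (7, -1, -6)
  D1: (6, 0, -6) + (1, 0, -1) = (7, 0, -7)
  D2: (6, 0, -6) + (0, 1, -1) = (6, 1, -7)
  D3: (6, 0, -6) + (-1, 1, 0) = (5, 1, -6)
  D4: (6, 0, -6) + (-1, 0, 1) = (5, 0, -5)
  D5: (6, 0, -6) + (0, -1, 1) = (6, -1, -5)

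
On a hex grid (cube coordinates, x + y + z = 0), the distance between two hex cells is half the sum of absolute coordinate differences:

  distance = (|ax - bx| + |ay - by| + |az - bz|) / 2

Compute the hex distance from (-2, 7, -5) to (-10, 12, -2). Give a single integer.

|ax - bx| = |-2 - (-10)| = 8
|ay - by| = |7 - 12| = 5
|az - bz| = |-5 - (-2)| = 3
distance = (8 + 5 + 3) / 2 = 16 / 2 = 8

Answer: 8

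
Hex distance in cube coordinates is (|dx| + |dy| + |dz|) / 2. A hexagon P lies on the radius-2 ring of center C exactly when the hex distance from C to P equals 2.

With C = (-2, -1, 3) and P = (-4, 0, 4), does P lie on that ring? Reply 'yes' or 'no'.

|px - cx| = |-4 - (-2)| = 2
|py - cy| = |0 - (-1)| = 1
|pz - cz| = |4 - 3| = 1
distance = (2+1+1)/2 = 4/2 = 2
radius = 2; distance == radius -> yes

Answer: yes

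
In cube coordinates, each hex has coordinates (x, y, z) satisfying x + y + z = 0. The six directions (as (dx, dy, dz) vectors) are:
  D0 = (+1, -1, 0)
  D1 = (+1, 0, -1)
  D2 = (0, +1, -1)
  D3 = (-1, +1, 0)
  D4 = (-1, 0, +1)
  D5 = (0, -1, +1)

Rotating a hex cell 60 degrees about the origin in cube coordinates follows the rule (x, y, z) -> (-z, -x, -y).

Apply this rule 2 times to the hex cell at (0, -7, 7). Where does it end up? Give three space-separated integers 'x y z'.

Answer: -7 7 0

Derivation:
Start: (0, -7, 7)
Step 1: (0, -7, 7) -> (-(7), -(0), -(-7)) = (-7, 0, 7)
Step 2: (-7, 0, 7) -> (-(7), -(-7), -(0)) = (-7, 7, 0)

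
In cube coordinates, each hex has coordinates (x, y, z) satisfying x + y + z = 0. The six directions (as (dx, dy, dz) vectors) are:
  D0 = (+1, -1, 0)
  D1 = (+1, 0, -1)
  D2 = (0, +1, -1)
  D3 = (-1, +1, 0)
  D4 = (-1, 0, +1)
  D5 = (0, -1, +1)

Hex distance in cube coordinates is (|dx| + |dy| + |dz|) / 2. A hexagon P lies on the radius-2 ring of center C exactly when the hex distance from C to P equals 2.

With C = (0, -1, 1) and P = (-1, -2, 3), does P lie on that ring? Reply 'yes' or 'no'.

|px - cx| = |-1 - 0| = 1
|py - cy| = |-2 - (-1)| = 1
|pz - cz| = |3 - 1| = 2
distance = (1+1+2)/2 = 4/2 = 2
radius = 2; distance == radius -> yes

Answer: yes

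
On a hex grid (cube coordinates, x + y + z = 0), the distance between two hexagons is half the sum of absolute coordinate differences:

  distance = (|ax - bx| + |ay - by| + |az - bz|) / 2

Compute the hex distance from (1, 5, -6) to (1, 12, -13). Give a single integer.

|ax - bx| = |1 - 1| = 0
|ay - by| = |5 - 12| = 7
|az - bz| = |-6 - (-13)| = 7
distance = (0 + 7 + 7) / 2 = 14 / 2 = 7

Answer: 7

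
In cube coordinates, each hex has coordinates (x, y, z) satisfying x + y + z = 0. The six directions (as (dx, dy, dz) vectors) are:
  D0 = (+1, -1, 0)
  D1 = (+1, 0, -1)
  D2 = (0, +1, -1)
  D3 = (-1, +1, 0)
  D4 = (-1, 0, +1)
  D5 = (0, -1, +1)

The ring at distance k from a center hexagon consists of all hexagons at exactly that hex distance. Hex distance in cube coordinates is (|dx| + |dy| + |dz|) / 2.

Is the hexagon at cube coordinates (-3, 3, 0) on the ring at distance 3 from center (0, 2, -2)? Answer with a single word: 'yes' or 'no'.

Answer: yes

Derivation:
|px - cx| = |-3 - 0| = 3
|py - cy| = |3 - 2| = 1
|pz - cz| = |0 - (-2)| = 2
distance = (3+1+2)/2 = 6/2 = 3
radius = 3; distance == radius -> yes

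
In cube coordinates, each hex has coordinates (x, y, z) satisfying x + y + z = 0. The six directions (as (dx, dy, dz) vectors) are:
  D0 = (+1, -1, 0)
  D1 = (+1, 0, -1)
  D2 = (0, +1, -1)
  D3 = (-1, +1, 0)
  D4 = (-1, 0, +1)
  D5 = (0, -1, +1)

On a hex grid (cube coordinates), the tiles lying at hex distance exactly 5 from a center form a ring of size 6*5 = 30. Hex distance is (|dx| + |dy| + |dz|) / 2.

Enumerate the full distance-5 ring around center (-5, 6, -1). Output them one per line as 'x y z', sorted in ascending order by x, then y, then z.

Answer: -10 6 4
-10 7 3
-10 8 2
-10 9 1
-10 10 0
-10 11 -1
-9 5 4
-9 11 -2
-8 4 4
-8 11 -3
-7 3 4
-7 11 -4
-6 2 4
-6 11 -5
-5 1 4
-5 11 -6
-4 1 3
-4 10 -6
-3 1 2
-3 9 -6
-2 1 1
-2 8 -6
-1 1 0
-1 7 -6
0 1 -1
0 2 -2
0 3 -3
0 4 -4
0 5 -5
0 6 -6

Derivation:
Walk ring at distance 5 from (-5, 6, -1):
Start at center + D4*5 = (-10, 6, 4)
  hex 0: (-10, 6, 4)
  hex 1: (-9, 5, 4)
  hex 2: (-8, 4, 4)
  hex 3: (-7, 3, 4)
  hex 4: (-6, 2, 4)
  hex 5: (-5, 1, 4)
  hex 6: (-4, 1, 3)
  hex 7: (-3, 1, 2)
  hex 8: (-2, 1, 1)
  hex 9: (-1, 1, 0)
  hex 10: (0, 1, -1)
  hex 11: (0, 2, -2)
  hex 12: (0, 3, -3)
  hex 13: (0, 4, -4)
  hex 14: (0, 5, -5)
  hex 15: (0, 6, -6)
  hex 16: (-1, 7, -6)
  hex 17: (-2, 8, -6)
  hex 18: (-3, 9, -6)
  hex 19: (-4, 10, -6)
  hex 20: (-5, 11, -6)
  hex 21: (-6, 11, -5)
  hex 22: (-7, 11, -4)
  hex 23: (-8, 11, -3)
  hex 24: (-9, 11, -2)
  hex 25: (-10, 11, -1)
  hex 26: (-10, 10, 0)
  hex 27: (-10, 9, 1)
  hex 28: (-10, 8, 2)
  hex 29: (-10, 7, 3)
Sorted: 30 hexes.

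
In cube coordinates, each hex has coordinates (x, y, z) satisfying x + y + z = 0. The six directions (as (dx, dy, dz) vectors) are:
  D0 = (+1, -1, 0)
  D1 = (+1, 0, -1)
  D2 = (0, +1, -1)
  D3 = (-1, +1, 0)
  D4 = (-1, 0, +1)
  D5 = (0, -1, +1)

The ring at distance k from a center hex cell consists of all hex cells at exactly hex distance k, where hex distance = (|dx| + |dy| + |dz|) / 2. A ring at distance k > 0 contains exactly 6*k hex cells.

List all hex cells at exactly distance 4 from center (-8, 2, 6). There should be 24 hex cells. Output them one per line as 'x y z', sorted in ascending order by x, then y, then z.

Walk ring at distance 4 from (-8, 2, 6):
Start at center + D4*4 = (-12, 2, 10)
  hex 0: (-12, 2, 10)
  hex 1: (-11, 1, 10)
  hex 2: (-10, 0, 10)
  hex 3: (-9, -1, 10)
  hex 4: (-8, -2, 10)
  hex 5: (-7, -2, 9)
  hex 6: (-6, -2, 8)
  hex 7: (-5, -2, 7)
  hex 8: (-4, -2, 6)
  hex 9: (-4, -1, 5)
  hex 10: (-4, 0, 4)
  hex 11: (-4, 1, 3)
  hex 12: (-4, 2, 2)
  hex 13: (-5, 3, 2)
  hex 14: (-6, 4, 2)
  hex 15: (-7, 5, 2)
  hex 16: (-8, 6, 2)
  hex 17: (-9, 6, 3)
  hex 18: (-10, 6, 4)
  hex 19: (-11, 6, 5)
  hex 20: (-12, 6, 6)
  hex 21: (-12, 5, 7)
  hex 22: (-12, 4, 8)
  hex 23: (-12, 3, 9)
Sorted: 24 hexes.

Answer: -12 2 10
-12 3 9
-12 4 8
-12 5 7
-12 6 6
-11 1 10
-11 6 5
-10 0 10
-10 6 4
-9 -1 10
-9 6 3
-8 -2 10
-8 6 2
-7 -2 9
-7 5 2
-6 -2 8
-6 4 2
-5 -2 7
-5 3 2
-4 -2 6
-4 -1 5
-4 0 4
-4 1 3
-4 2 2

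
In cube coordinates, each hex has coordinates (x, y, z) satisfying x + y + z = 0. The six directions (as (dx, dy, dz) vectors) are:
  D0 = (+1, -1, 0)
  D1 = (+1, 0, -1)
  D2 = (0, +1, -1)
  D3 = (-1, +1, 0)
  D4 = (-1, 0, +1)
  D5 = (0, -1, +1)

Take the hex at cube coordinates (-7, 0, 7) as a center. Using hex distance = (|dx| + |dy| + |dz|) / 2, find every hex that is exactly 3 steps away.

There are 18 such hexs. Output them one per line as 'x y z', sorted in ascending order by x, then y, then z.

Walk ring at distance 3 from (-7, 0, 7):
Start at center + D4*3 = (-10, 0, 10)
  hex 0: (-10, 0, 10)
  hex 1: (-9, -1, 10)
  hex 2: (-8, -2, 10)
  hex 3: (-7, -3, 10)
  hex 4: (-6, -3, 9)
  hex 5: (-5, -3, 8)
  hex 6: (-4, -3, 7)
  hex 7: (-4, -2, 6)
  hex 8: (-4, -1, 5)
  hex 9: (-4, 0, 4)
  hex 10: (-5, 1, 4)
  hex 11: (-6, 2, 4)
  hex 12: (-7, 3, 4)
  hex 13: (-8, 3, 5)
  hex 14: (-9, 3, 6)
  hex 15: (-10, 3, 7)
  hex 16: (-10, 2, 8)
  hex 17: (-10, 1, 9)
Sorted: 18 hexes.

Answer: -10 0 10
-10 1 9
-10 2 8
-10 3 7
-9 -1 10
-9 3 6
-8 -2 10
-8 3 5
-7 -3 10
-7 3 4
-6 -3 9
-6 2 4
-5 -3 8
-5 1 4
-4 -3 7
-4 -2 6
-4 -1 5
-4 0 4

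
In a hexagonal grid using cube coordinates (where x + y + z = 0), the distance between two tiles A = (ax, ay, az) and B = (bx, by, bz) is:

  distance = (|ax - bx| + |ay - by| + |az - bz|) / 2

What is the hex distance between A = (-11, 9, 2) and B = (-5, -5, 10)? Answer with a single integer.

|ax - bx| = |-11 - (-5)| = 6
|ay - by| = |9 - (-5)| = 14
|az - bz| = |2 - 10| = 8
distance = (6 + 14 + 8) / 2 = 28 / 2 = 14

Answer: 14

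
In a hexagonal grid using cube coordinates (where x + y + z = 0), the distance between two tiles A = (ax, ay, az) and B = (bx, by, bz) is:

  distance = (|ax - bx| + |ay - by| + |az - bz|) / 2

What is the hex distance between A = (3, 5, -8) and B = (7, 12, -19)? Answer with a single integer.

|ax - bx| = |3 - 7| = 4
|ay - by| = |5 - 12| = 7
|az - bz| = |-8 - (-19)| = 11
distance = (4 + 7 + 11) / 2 = 22 / 2 = 11

Answer: 11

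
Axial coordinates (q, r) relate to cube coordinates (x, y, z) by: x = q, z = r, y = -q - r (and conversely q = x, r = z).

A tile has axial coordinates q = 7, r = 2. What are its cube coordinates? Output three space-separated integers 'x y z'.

Answer: 7 -9 2

Derivation:
x = q = 7
z = r = 2
y = -x - z = -(7) - (2) = -9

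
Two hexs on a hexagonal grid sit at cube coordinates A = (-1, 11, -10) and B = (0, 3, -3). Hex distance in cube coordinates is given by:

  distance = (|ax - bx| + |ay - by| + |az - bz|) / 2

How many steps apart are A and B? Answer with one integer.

Answer: 8

Derivation:
|ax - bx| = |-1 - 0| = 1
|ay - by| = |11 - 3| = 8
|az - bz| = |-10 - (-3)| = 7
distance = (1 + 8 + 7) / 2 = 16 / 2 = 8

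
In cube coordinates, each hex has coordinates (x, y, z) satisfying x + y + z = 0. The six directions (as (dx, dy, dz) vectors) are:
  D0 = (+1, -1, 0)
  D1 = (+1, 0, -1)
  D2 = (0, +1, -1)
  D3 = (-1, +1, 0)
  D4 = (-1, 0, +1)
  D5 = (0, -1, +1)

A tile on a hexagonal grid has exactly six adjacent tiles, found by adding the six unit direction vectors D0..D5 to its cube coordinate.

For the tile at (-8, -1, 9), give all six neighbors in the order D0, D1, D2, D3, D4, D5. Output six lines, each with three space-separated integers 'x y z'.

Center: (-8, -1, 9). Add each direction:
  D0: (-8, -1, 9) + (1, -1, 0) = (-7, -2, 9)
  D1: (-8, -1, 9) + (1, 0, -1) = (-7, -1, 8)
  D2: (-8, -1, 9) + (0, 1, -1) = (-8, 0, 8)
  D3: (-8, -1, 9) + (-1, 1, 0) = (-9, 0, 9)
  D4: (-8, -1, 9) + (-1, 0, 1) = (-9, -1, 10)
  D5: (-8, -1, 9) + (0, -1, 1) = (-8, -2, 10)

Answer: -7 -2 9
-7 -1 8
-8 0 8
-9 0 9
-9 -1 10
-8 -2 10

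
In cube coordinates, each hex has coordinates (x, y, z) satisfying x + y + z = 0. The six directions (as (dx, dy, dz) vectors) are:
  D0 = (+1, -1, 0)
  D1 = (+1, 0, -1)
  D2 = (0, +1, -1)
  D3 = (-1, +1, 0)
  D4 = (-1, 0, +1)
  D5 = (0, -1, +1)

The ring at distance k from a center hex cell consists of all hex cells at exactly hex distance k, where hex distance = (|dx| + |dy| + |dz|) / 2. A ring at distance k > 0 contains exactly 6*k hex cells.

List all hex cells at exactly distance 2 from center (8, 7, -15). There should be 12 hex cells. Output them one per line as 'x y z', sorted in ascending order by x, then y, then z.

Answer: 6 7 -13
6 8 -14
6 9 -15
7 6 -13
7 9 -16
8 5 -13
8 9 -17
9 5 -14
9 8 -17
10 5 -15
10 6 -16
10 7 -17

Derivation:
Walk ring at distance 2 from (8, 7, -15):
Start at center + D4*2 = (6, 7, -13)
  hex 0: (6, 7, -13)
  hex 1: (7, 6, -13)
  hex 2: (8, 5, -13)
  hex 3: (9, 5, -14)
  hex 4: (10, 5, -15)
  hex 5: (10, 6, -16)
  hex 6: (10, 7, -17)
  hex 7: (9, 8, -17)
  hex 8: (8, 9, -17)
  hex 9: (7, 9, -16)
  hex 10: (6, 9, -15)
  hex 11: (6, 8, -14)
Sorted: 12 hexes.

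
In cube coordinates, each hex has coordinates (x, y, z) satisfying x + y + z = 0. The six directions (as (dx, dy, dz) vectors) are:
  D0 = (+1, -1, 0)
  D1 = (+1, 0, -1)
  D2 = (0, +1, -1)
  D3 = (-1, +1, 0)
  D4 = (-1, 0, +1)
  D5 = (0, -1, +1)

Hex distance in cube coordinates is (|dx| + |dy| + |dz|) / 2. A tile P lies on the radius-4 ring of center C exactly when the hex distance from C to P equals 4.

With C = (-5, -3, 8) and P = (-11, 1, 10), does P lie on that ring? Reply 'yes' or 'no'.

Answer: no

Derivation:
|px - cx| = |-11 - (-5)| = 6
|py - cy| = |1 - (-3)| = 4
|pz - cz| = |10 - 8| = 2
distance = (6+4+2)/2 = 12/2 = 6
radius = 4; distance != radius -> no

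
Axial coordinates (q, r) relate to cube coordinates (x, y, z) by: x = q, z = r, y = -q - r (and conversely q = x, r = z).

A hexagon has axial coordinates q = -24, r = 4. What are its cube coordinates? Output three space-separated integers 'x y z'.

Answer: -24 20 4

Derivation:
x = q = -24
z = r = 4
y = -x - z = -(-24) - (4) = 20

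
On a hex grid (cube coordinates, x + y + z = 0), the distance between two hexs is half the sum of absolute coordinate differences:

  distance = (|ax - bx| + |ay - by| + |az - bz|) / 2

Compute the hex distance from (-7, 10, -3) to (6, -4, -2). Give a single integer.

|ax - bx| = |-7 - 6| = 13
|ay - by| = |10 - (-4)| = 14
|az - bz| = |-3 - (-2)| = 1
distance = (13 + 14 + 1) / 2 = 28 / 2 = 14

Answer: 14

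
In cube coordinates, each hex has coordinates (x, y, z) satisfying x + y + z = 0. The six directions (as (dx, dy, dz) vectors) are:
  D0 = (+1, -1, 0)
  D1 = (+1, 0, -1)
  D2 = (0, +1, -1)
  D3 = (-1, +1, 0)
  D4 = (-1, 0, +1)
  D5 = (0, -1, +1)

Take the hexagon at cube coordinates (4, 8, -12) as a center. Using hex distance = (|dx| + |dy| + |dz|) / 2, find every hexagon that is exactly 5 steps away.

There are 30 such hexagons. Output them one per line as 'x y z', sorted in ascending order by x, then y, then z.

Answer: -1 8 -7
-1 9 -8
-1 10 -9
-1 11 -10
-1 12 -11
-1 13 -12
0 7 -7
0 13 -13
1 6 -7
1 13 -14
2 5 -7
2 13 -15
3 4 -7
3 13 -16
4 3 -7
4 13 -17
5 3 -8
5 12 -17
6 3 -9
6 11 -17
7 3 -10
7 10 -17
8 3 -11
8 9 -17
9 3 -12
9 4 -13
9 5 -14
9 6 -15
9 7 -16
9 8 -17

Derivation:
Walk ring at distance 5 from (4, 8, -12):
Start at center + D4*5 = (-1, 8, -7)
  hex 0: (-1, 8, -7)
  hex 1: (0, 7, -7)
  hex 2: (1, 6, -7)
  hex 3: (2, 5, -7)
  hex 4: (3, 4, -7)
  hex 5: (4, 3, -7)
  hex 6: (5, 3, -8)
  hex 7: (6, 3, -9)
  hex 8: (7, 3, -10)
  hex 9: (8, 3, -11)
  hex 10: (9, 3, -12)
  hex 11: (9, 4, -13)
  hex 12: (9, 5, -14)
  hex 13: (9, 6, -15)
  hex 14: (9, 7, -16)
  hex 15: (9, 8, -17)
  hex 16: (8, 9, -17)
  hex 17: (7, 10, -17)
  hex 18: (6, 11, -17)
  hex 19: (5, 12, -17)
  hex 20: (4, 13, -17)
  hex 21: (3, 13, -16)
  hex 22: (2, 13, -15)
  hex 23: (1, 13, -14)
  hex 24: (0, 13, -13)
  hex 25: (-1, 13, -12)
  hex 26: (-1, 12, -11)
  hex 27: (-1, 11, -10)
  hex 28: (-1, 10, -9)
  hex 29: (-1, 9, -8)
Sorted: 30 hexes.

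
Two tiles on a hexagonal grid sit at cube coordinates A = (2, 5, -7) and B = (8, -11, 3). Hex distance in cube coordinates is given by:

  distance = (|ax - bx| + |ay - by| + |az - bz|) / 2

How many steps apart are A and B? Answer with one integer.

Answer: 16

Derivation:
|ax - bx| = |2 - 8| = 6
|ay - by| = |5 - (-11)| = 16
|az - bz| = |-7 - 3| = 10
distance = (6 + 16 + 10) / 2 = 32 / 2 = 16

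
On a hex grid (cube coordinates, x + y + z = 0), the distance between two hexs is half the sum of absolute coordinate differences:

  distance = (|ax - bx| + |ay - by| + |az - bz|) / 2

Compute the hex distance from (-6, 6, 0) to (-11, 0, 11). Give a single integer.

Answer: 11

Derivation:
|ax - bx| = |-6 - (-11)| = 5
|ay - by| = |6 - 0| = 6
|az - bz| = |0 - 11| = 11
distance = (5 + 6 + 11) / 2 = 22 / 2 = 11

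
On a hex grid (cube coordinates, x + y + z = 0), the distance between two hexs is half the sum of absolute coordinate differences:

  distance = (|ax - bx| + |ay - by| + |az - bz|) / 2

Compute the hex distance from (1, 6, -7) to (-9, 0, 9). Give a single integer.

|ax - bx| = |1 - (-9)| = 10
|ay - by| = |6 - 0| = 6
|az - bz| = |-7 - 9| = 16
distance = (10 + 6 + 16) / 2 = 32 / 2 = 16

Answer: 16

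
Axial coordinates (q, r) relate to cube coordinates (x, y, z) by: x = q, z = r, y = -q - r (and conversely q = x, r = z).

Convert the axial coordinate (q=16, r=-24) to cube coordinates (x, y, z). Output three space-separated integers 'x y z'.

Answer: 16 8 -24

Derivation:
x = q = 16
z = r = -24
y = -x - z = -(16) - (-24) = 8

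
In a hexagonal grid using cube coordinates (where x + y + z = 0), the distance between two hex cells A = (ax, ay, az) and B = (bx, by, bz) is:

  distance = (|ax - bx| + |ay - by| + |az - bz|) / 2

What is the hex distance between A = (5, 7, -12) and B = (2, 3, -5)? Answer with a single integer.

|ax - bx| = |5 - 2| = 3
|ay - by| = |7 - 3| = 4
|az - bz| = |-12 - (-5)| = 7
distance = (3 + 4 + 7) / 2 = 14 / 2 = 7

Answer: 7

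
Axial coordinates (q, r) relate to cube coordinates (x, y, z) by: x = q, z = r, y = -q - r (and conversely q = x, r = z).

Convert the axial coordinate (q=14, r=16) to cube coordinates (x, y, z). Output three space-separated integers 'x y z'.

Answer: 14 -30 16

Derivation:
x = q = 14
z = r = 16
y = -x - z = -(14) - (16) = -30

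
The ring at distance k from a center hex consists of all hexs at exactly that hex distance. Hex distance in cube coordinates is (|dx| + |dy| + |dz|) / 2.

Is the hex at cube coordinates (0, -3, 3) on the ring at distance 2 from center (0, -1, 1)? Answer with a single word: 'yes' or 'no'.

Answer: yes

Derivation:
|px - cx| = |0 - 0| = 0
|py - cy| = |-3 - (-1)| = 2
|pz - cz| = |3 - 1| = 2
distance = (0+2+2)/2 = 4/2 = 2
radius = 2; distance == radius -> yes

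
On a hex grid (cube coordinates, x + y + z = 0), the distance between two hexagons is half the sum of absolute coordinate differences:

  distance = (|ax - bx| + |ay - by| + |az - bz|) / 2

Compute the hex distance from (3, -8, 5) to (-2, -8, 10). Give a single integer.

|ax - bx| = |3 - (-2)| = 5
|ay - by| = |-8 - (-8)| = 0
|az - bz| = |5 - 10| = 5
distance = (5 + 0 + 5) / 2 = 10 / 2 = 5

Answer: 5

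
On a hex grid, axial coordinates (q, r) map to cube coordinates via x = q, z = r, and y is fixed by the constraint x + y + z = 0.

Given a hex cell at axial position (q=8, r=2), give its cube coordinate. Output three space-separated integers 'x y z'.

x = q = 8
z = r = 2
y = -x - z = -(8) - (2) = -10

Answer: 8 -10 2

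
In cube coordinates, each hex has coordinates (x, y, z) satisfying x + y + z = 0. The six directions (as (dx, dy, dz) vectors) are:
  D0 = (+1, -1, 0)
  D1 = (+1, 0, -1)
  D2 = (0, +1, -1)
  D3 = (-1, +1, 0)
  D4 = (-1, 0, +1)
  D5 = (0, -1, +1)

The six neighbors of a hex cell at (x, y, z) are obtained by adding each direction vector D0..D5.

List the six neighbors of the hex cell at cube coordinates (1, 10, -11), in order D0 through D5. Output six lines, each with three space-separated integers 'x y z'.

Center: (1, 10, -11). Add each direction:
  D0: (1, 10, -11) + (1, -1, 0) = (2, 9, -11)
  D1: (1, 10, -11) + (1, 0, -1) = (2, 10, -12)
  D2: (1, 10, -11) + (0, 1, -1) = (1, 11, -12)
  D3: (1, 10, -11) + (-1, 1, 0) = (0, 11, -11)
  D4: (1, 10, -11) + (-1, 0, 1) = (0, 10, -10)
  D5: (1, 10, -11) + (0, -1, 1) = (1, 9, -10)

Answer: 2 9 -11
2 10 -12
1 11 -12
0 11 -11
0 10 -10
1 9 -10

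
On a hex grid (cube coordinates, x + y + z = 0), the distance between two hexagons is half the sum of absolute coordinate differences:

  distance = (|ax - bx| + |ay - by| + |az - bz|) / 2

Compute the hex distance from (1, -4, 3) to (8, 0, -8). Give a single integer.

Answer: 11

Derivation:
|ax - bx| = |1 - 8| = 7
|ay - by| = |-4 - 0| = 4
|az - bz| = |3 - (-8)| = 11
distance = (7 + 4 + 11) / 2 = 22 / 2 = 11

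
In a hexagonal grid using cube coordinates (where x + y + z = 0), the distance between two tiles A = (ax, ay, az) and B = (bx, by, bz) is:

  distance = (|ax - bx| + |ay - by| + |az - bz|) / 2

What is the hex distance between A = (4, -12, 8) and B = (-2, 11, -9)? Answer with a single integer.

|ax - bx| = |4 - (-2)| = 6
|ay - by| = |-12 - 11| = 23
|az - bz| = |8 - (-9)| = 17
distance = (6 + 23 + 17) / 2 = 46 / 2 = 23

Answer: 23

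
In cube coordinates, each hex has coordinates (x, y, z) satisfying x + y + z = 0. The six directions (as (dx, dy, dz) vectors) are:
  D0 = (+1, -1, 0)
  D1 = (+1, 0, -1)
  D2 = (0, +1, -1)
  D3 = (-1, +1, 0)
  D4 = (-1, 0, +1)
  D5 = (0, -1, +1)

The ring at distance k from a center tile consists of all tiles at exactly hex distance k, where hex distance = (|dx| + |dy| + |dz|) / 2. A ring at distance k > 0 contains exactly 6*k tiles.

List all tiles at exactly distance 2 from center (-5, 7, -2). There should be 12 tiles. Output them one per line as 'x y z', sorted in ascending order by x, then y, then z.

Walk ring at distance 2 from (-5, 7, -2):
Start at center + D4*2 = (-7, 7, 0)
  hex 0: (-7, 7, 0)
  hex 1: (-6, 6, 0)
  hex 2: (-5, 5, 0)
  hex 3: (-4, 5, -1)
  hex 4: (-3, 5, -2)
  hex 5: (-3, 6, -3)
  hex 6: (-3, 7, -4)
  hex 7: (-4, 8, -4)
  hex 8: (-5, 9, -4)
  hex 9: (-6, 9, -3)
  hex 10: (-7, 9, -2)
  hex 11: (-7, 8, -1)
Sorted: 12 hexes.

Answer: -7 7 0
-7 8 -1
-7 9 -2
-6 6 0
-6 9 -3
-5 5 0
-5 9 -4
-4 5 -1
-4 8 -4
-3 5 -2
-3 6 -3
-3 7 -4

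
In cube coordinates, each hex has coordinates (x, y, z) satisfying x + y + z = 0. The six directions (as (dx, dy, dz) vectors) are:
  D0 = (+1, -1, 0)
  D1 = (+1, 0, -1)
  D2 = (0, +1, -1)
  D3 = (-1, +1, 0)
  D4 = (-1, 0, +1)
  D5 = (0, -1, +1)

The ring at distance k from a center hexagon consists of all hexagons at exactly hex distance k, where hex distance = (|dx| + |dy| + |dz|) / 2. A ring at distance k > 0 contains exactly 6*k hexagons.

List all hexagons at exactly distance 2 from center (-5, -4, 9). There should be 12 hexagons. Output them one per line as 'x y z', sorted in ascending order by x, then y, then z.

Walk ring at distance 2 from (-5, -4, 9):
Start at center + D4*2 = (-7, -4, 11)
  hex 0: (-7, -4, 11)
  hex 1: (-6, -5, 11)
  hex 2: (-5, -6, 11)
  hex 3: (-4, -6, 10)
  hex 4: (-3, -6, 9)
  hex 5: (-3, -5, 8)
  hex 6: (-3, -4, 7)
  hex 7: (-4, -3, 7)
  hex 8: (-5, -2, 7)
  hex 9: (-6, -2, 8)
  hex 10: (-7, -2, 9)
  hex 11: (-7, -3, 10)
Sorted: 12 hexes.

Answer: -7 -4 11
-7 -3 10
-7 -2 9
-6 -5 11
-6 -2 8
-5 -6 11
-5 -2 7
-4 -6 10
-4 -3 7
-3 -6 9
-3 -5 8
-3 -4 7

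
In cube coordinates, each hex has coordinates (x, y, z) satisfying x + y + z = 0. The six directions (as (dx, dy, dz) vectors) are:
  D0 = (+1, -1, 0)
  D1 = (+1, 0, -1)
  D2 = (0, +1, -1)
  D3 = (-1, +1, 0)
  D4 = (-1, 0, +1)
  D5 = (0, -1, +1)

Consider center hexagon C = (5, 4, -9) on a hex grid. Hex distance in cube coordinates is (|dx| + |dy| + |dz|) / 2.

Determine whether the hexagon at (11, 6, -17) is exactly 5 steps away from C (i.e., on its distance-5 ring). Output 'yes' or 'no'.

|px - cx| = |11 - 5| = 6
|py - cy| = |6 - 4| = 2
|pz - cz| = |-17 - (-9)| = 8
distance = (6+2+8)/2 = 16/2 = 8
radius = 5; distance != radius -> no

Answer: no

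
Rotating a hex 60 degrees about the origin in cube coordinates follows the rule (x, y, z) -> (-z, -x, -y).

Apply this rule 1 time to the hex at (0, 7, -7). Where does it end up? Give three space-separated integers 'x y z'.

Start: (0, 7, -7)
Step 1: (0, 7, -7) -> (-(-7), -(0), -(7)) = (7, 0, -7)

Answer: 7 0 -7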